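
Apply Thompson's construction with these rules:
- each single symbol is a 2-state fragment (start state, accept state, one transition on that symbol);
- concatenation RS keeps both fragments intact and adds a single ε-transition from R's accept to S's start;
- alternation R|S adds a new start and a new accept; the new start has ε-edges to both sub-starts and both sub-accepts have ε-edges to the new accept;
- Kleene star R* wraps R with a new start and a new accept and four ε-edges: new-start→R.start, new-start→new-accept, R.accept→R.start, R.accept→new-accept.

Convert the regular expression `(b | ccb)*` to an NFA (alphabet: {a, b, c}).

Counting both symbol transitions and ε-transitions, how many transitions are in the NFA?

Recursing over subexpressions:
Each of the 4 symbol leaves contributes 1 transition (1 symbol, 0 ε).
  ccb = 5 transitions (3 symbol, 2 ε)
  b | ccb = 10 transitions (4 symbol, 6 ε)
  (b | ccb)* = 14 transitions (4 symbol, 10 ε)

14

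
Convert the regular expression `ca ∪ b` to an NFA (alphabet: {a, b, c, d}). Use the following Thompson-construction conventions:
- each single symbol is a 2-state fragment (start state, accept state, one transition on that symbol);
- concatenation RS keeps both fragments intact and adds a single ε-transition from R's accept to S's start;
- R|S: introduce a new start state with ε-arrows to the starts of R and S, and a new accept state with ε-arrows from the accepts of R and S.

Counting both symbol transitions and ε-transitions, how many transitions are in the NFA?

8

Bottom-up over the parse tree:
Each of the 3 symbol leaves contributes 1 transition (1 symbol, 0 ε).
  ca → 3 transitions (2 symbol, 1 ε)
  ca ∪ b → 8 transitions (3 symbol, 5 ε)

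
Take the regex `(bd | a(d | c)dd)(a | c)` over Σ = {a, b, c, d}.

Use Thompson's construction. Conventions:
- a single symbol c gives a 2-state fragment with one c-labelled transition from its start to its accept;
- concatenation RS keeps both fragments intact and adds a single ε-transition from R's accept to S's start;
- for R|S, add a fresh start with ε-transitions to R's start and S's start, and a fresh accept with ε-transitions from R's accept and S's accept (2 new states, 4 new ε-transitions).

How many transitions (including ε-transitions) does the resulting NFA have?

26

Recursing over subexpressions:
Each of the 9 symbol leaves contributes 1 transition (1 symbol, 0 ε).
  bd → 3 transitions (2 symbol, 1 ε)
  d | c → 6 transitions (2 symbol, 4 ε)
  a(d | c)dd → 12 transitions (5 symbol, 7 ε)
  bd | a(d | c)dd → 19 transitions (7 symbol, 12 ε)
  a | c → 6 transitions (2 symbol, 4 ε)
  (bd | a(d | c)dd)(a | c) → 26 transitions (9 symbol, 17 ε)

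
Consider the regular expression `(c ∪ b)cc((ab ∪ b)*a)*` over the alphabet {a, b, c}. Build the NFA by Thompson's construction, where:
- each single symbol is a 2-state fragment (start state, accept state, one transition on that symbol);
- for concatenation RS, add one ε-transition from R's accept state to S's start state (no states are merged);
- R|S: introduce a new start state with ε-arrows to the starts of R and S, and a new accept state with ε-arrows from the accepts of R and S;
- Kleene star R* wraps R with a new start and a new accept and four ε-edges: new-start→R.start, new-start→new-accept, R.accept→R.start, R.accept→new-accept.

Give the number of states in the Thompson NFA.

Recursing over subexpressions:
Each of the 8 symbol leaves contributes a 2-state fragment.
  c ∪ b = 6 states
  ab = 4 states
  ab ∪ b = 8 states
  (ab ∪ b)* = 10 states
  (ab ∪ b)*a = 12 states
  ((ab ∪ b)*a)* = 14 states
  (c ∪ b)cc((ab ∪ b)*a)* = 24 states

24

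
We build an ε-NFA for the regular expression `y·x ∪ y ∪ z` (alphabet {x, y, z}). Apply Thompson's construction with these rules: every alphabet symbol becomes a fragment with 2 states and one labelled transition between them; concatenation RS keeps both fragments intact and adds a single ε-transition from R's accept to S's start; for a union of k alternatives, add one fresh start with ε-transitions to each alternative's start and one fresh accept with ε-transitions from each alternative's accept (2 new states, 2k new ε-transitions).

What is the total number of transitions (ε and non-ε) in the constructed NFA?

Per subexpression:
Each of the 4 symbol leaves contributes 1 transition (1 symbol, 0 ε).
  y·x = 3 transitions (2 symbol, 1 ε)
  y·x ∪ y ∪ z = 11 transitions (4 symbol, 7 ε)

11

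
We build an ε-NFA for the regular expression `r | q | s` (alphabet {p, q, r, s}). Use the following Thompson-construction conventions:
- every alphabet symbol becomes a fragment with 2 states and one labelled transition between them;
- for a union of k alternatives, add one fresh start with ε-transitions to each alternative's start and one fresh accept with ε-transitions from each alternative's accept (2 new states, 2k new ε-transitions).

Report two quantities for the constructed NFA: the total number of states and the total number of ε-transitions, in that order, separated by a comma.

8, 6

Recursing over subexpressions:
Each of the 3 symbol leaves contributes 2 states and 0 ε-transitions.
  r | q | s → 8 states, 6 ε-transitions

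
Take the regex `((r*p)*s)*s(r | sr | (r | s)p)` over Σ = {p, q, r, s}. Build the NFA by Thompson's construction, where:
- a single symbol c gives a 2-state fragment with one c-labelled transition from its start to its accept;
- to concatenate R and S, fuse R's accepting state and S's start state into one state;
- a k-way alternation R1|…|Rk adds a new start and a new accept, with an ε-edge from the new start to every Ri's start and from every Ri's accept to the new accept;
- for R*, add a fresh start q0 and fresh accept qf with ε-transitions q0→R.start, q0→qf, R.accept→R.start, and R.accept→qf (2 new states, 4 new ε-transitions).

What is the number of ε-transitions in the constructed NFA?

22

Recursing over subexpressions:
Each of the 10 symbol leaves contributes 0 ε-transitions.
  r* = 4 ε-transitions
  r*p = 4 ε-transitions
  (r*p)* = 8 ε-transitions
  (r*p)*s = 8 ε-transitions
  ((r*p)*s)* = 12 ε-transitions
  sr = 0 ε-transitions
  r | s = 4 ε-transitions
  (r | s)p = 4 ε-transitions
  r | sr | (r | s)p = 10 ε-transitions
  ((r*p)*s)*s(r | sr | (r | s)p) = 22 ε-transitions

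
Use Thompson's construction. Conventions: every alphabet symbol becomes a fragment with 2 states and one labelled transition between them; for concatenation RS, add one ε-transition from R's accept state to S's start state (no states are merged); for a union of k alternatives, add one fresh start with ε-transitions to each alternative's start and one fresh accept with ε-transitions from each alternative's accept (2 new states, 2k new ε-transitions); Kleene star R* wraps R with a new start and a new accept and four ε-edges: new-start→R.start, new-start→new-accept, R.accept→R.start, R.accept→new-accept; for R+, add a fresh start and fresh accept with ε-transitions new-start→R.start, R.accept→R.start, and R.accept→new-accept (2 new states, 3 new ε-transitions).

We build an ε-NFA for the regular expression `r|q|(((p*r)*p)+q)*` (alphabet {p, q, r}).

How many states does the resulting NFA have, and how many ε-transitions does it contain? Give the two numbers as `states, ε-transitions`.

22, 24

Bottom-up over the parse tree:
Each of the 6 symbol leaves contributes 2 states and 0 ε-transitions.
  p* = 4 states, 4 ε-transitions
  p*r = 6 states, 5 ε-transitions
  (p*r)* = 8 states, 9 ε-transitions
  (p*r)*p = 10 states, 10 ε-transitions
  ((p*r)*p)+ = 12 states, 13 ε-transitions
  ((p*r)*p)+q = 14 states, 14 ε-transitions
  (((p*r)*p)+q)* = 16 states, 18 ε-transitions
  r|q|(((p*r)*p)+q)* = 22 states, 24 ε-transitions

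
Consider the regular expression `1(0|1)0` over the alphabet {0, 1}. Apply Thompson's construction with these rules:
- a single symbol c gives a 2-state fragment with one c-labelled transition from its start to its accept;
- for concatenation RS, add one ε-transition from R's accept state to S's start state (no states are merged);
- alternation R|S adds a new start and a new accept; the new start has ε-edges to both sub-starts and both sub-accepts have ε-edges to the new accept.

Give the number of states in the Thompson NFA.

Recursing over subexpressions:
Each of the 4 symbol leaves contributes a 2-state fragment.
  0|1 : 6 states
  1(0|1)0 : 10 states

10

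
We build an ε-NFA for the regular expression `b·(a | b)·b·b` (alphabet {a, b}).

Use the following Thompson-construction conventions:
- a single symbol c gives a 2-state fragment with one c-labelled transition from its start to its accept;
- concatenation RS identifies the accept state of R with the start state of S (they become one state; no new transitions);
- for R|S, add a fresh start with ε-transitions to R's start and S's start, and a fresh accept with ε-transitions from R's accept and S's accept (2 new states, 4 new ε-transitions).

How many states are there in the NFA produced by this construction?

Bottom-up over the parse tree:
Each of the 5 symbol leaves contributes a 2-state fragment.
  a | b : 6 states
  b·(a | b)·b·b : 9 states

9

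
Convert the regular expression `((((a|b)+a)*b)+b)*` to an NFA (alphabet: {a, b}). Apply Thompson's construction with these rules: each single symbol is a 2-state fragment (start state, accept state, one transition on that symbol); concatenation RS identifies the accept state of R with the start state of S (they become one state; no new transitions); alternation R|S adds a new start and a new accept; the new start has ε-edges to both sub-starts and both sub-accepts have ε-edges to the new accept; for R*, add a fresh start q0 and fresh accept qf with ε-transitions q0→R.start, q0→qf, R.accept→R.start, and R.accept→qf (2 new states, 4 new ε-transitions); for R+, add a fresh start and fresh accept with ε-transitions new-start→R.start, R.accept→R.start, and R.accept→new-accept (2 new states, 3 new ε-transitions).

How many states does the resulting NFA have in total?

17

By structural recursion:
Each of the 5 symbol leaves contributes a 2-state fragment.
  a|b : 6 states
  (a|b)+ : 8 states
  (a|b)+a : 9 states
  ((a|b)+a)* : 11 states
  ((a|b)+a)*b : 12 states
  (((a|b)+a)*b)+ : 14 states
  (((a|b)+a)*b)+b : 15 states
  ((((a|b)+a)*b)+b)* : 17 states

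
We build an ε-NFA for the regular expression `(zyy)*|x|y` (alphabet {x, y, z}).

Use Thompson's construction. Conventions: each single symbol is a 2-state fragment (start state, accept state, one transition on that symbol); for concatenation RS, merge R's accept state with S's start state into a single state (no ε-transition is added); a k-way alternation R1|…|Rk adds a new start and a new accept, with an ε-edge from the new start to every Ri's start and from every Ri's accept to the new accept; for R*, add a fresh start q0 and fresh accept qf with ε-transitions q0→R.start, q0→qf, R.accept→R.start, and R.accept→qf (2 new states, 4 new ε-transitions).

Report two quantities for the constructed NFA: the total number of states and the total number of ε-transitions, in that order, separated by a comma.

Bottom-up over the parse tree:
Each of the 5 symbol leaves contributes 2 states and 0 ε-transitions.
  zyy — 4 states, 0 ε-transitions
  (zyy)* — 6 states, 4 ε-transitions
  (zyy)*|x|y — 12 states, 10 ε-transitions

12, 10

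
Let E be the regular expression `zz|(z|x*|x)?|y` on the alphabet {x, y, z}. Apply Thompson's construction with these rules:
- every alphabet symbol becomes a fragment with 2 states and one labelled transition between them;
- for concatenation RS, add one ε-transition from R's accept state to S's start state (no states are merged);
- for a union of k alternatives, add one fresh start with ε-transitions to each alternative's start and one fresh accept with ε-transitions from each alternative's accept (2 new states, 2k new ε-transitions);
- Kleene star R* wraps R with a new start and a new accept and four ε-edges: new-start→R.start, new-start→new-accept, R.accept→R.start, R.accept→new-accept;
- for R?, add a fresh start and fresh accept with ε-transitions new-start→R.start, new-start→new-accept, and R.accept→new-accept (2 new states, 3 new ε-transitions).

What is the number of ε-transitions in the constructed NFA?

20

Building bottom-up:
Each of the 6 symbol leaves contributes 0 ε-transitions.
  zz : 1 ε-transition
  x* : 4 ε-transitions
  z|x*|x : 10 ε-transitions
  (z|x*|x)? : 13 ε-transitions
  zz|(z|x*|x)?|y : 20 ε-transitions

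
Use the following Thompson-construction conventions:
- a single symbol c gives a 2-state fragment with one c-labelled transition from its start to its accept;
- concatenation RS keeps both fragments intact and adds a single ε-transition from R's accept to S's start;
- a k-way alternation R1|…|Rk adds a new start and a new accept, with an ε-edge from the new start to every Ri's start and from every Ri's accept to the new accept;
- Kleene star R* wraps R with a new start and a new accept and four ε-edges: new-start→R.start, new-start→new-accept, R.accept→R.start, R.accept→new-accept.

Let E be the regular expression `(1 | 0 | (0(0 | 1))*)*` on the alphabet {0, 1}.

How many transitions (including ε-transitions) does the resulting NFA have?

Building bottom-up:
Each of the 5 symbol leaves contributes 1 transition (1 symbol, 0 ε).
  0 | 1 = 6 transitions (2 symbol, 4 ε)
  0(0 | 1) = 8 transitions (3 symbol, 5 ε)
  (0(0 | 1))* = 12 transitions (3 symbol, 9 ε)
  1 | 0 | (0(0 | 1))* = 20 transitions (5 symbol, 15 ε)
  (1 | 0 | (0(0 | 1))*)* = 24 transitions (5 symbol, 19 ε)

24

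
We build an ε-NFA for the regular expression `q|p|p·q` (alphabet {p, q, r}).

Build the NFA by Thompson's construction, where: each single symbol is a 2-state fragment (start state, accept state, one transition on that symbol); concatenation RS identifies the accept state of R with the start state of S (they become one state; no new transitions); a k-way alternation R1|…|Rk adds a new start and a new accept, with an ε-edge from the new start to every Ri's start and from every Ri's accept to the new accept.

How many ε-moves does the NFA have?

6

By structural recursion:
Each of the 4 symbol leaves contributes 0 ε-transitions.
  p·q → 0 ε-transitions
  q|p|p·q → 6 ε-transitions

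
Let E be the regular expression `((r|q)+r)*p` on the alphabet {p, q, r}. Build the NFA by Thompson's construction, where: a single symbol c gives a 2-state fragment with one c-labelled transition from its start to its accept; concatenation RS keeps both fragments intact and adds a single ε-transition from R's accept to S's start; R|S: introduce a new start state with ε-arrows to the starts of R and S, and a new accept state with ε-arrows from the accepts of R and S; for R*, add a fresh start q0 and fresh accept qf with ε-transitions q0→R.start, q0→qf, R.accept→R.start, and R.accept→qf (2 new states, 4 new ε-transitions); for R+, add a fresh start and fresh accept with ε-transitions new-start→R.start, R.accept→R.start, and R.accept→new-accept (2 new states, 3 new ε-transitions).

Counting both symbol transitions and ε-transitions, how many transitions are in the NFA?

Building bottom-up:
Each of the 4 symbol leaves contributes 1 transition (1 symbol, 0 ε).
  r|q : 6 transitions (2 symbol, 4 ε)
  (r|q)+ : 9 transitions (2 symbol, 7 ε)
  (r|q)+r : 11 transitions (3 symbol, 8 ε)
  ((r|q)+r)* : 15 transitions (3 symbol, 12 ε)
  ((r|q)+r)*p : 17 transitions (4 symbol, 13 ε)

17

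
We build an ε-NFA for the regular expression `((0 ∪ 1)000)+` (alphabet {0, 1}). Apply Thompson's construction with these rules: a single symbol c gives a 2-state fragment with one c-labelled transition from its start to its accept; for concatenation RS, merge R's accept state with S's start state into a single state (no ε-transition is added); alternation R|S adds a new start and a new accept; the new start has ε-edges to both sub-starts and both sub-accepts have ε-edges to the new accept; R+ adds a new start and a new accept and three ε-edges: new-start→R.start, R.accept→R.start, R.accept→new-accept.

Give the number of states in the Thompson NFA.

Per subexpression:
Each of the 5 symbol leaves contributes a 2-state fragment.
  0 ∪ 1 → 6 states
  (0 ∪ 1)000 → 9 states
  ((0 ∪ 1)000)+ → 11 states

11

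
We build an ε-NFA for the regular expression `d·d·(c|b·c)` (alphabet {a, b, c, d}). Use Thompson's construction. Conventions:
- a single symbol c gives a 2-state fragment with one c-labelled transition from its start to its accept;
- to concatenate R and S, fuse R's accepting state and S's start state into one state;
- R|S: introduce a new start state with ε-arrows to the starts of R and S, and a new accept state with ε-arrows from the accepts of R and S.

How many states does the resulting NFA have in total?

9

Per subexpression:
Each of the 5 symbol leaves contributes a 2-state fragment.
  b·c = 3 states
  c|b·c = 7 states
  d·d·(c|b·c) = 9 states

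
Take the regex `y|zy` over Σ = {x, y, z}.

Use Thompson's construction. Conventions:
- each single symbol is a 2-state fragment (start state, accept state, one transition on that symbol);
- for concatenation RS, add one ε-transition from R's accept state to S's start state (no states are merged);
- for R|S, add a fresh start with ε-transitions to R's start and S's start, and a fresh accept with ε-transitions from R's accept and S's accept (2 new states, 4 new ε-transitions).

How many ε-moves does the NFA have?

By structural recursion:
Each of the 3 symbol leaves contributes 0 ε-transitions.
  zy → 1 ε-transition
  y|zy → 5 ε-transitions

5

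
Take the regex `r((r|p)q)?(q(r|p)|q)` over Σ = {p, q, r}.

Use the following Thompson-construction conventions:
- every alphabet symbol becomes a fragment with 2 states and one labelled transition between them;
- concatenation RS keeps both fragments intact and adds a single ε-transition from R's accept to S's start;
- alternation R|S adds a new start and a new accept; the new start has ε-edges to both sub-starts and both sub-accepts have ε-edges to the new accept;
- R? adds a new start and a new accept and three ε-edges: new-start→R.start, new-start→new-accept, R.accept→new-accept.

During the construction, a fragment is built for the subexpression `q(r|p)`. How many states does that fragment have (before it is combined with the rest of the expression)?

Fragment for `q(r|p)`:
Each of the 3 symbol leaves contributes a 2-state fragment.
  r|p : 6 states
  q(r|p) : 8 states

8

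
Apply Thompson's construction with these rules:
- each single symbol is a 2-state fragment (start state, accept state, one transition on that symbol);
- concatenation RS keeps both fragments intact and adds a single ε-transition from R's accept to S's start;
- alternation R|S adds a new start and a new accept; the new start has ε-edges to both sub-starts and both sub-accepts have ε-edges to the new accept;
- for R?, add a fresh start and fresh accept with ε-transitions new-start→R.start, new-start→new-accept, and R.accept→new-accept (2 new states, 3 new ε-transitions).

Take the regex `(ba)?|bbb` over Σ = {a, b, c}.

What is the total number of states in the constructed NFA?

14

Recursing over subexpressions:
Each of the 5 symbol leaves contributes a 2-state fragment.
  ba : 4 states
  (ba)? : 6 states
  bbb : 6 states
  (ba)?|bbb : 14 states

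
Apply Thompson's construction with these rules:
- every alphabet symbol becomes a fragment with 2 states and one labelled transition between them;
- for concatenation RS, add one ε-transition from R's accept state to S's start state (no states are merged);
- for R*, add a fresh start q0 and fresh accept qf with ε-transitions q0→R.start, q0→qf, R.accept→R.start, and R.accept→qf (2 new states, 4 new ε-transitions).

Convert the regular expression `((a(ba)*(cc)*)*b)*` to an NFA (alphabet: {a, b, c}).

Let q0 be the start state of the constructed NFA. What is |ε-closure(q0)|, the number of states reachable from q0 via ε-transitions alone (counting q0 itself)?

6

Compute the ε-closure size of each fragment's start state recursively; a symbol fragment's start has no outgoing ε-edge, so its closure is just itself (size 1).
  ba : same as the first factor's closure: |closure| = 1
  (ba)* : the star's fresh start ε-reaches both the body's start and the fresh accept: |closure| = 2 + 1 = 3
  cc : same as the first factor's closure: |closure| = 1
  (cc)* : the star's fresh start ε-reaches both the body's start and the fresh accept: |closure| = 2 + 1 = 3
  a(ba)*(cc)* : |closure| equals the left operand's closure size = 1 (its accept is not ε-reachable, so the closure stops there)
  (a(ba)*(cc)*)* : new start has ε-edges to the inner start and to the new accept, so |closure| = 2 + 1 = 3
  (a(ba)*(cc)*)*b : the left operand accepts ε, so the closure extends into the next operand (via the concat ε-link); |closure| = 3 + 1 = 4
  ((a(ba)*(cc)*)*b)* : new start has ε-edges to the inner start and to the new accept, so |closure| = 2 + 4 = 6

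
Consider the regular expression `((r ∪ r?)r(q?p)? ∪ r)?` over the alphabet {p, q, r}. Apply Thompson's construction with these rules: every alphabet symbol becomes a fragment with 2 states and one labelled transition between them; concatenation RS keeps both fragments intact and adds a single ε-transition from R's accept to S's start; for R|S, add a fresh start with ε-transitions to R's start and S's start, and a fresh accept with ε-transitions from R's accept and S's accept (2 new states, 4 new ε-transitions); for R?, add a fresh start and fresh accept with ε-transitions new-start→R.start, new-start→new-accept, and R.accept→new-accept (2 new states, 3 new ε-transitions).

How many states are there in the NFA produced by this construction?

24

Per subexpression:
Each of the 6 symbol leaves contributes a 2-state fragment.
  r? — 4 states
  r ∪ r? — 8 states
  q? — 4 states
  q?p — 6 states
  (q?p)? — 8 states
  (r ∪ r?)r(q?p)? — 18 states
  (r ∪ r?)r(q?p)? ∪ r — 22 states
  ((r ∪ r?)r(q?p)? ∪ r)? — 24 states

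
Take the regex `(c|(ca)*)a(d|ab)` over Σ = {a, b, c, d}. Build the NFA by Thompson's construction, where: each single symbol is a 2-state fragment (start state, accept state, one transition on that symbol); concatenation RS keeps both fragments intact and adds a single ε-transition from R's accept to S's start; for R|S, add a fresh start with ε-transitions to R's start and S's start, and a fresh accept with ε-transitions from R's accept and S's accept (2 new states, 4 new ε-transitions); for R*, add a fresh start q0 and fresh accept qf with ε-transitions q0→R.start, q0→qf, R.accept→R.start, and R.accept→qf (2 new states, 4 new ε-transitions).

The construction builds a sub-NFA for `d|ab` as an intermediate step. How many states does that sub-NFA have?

8

Fragment for `d|ab`:
Each of the 3 symbol leaves contributes a 2-state fragment.
  ab — 4 states
  d|ab — 8 states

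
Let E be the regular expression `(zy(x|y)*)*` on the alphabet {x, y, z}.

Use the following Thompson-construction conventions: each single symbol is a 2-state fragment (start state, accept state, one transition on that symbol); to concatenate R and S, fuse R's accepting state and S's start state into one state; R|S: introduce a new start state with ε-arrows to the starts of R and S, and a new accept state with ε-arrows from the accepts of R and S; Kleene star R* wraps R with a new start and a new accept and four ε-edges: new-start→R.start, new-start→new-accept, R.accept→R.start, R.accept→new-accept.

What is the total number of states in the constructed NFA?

12

Per subexpression:
Each of the 4 symbol leaves contributes a 2-state fragment.
  x|y : 6 states
  (x|y)* : 8 states
  zy(x|y)* : 10 states
  (zy(x|y)*)* : 12 states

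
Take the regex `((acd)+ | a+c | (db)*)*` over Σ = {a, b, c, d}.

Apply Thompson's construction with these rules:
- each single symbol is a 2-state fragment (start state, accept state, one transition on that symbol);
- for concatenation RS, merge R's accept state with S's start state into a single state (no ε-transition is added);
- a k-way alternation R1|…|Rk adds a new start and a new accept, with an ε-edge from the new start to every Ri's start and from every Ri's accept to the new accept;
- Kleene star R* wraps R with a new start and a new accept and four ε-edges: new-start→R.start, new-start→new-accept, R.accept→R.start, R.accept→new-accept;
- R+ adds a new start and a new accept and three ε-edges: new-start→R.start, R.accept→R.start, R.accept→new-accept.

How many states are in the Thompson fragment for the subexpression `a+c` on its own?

Fragment for `a+c`:
Each of the 2 symbol leaves contributes a 2-state fragment.
  a+ → 4 states
  a+c → 5 states

5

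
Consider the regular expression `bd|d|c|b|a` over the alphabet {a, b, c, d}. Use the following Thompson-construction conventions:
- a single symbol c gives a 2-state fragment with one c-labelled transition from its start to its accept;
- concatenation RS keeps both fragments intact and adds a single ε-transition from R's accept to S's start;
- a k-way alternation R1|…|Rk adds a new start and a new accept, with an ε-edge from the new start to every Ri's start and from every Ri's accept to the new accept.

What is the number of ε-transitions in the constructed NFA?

11

Recursing over subexpressions:
Each of the 6 symbol leaves contributes 0 ε-transitions.
  bd → 1 ε-transition
  bd|d|c|b|a → 11 ε-transitions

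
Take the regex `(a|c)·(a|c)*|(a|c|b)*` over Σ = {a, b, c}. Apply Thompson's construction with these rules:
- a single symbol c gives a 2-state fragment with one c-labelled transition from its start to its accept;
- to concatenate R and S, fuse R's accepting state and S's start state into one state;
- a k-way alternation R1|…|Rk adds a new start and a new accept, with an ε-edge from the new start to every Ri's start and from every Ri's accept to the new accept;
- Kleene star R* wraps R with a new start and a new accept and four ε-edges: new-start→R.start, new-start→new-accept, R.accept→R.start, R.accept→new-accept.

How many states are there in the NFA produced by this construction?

Building bottom-up:
Each of the 7 symbol leaves contributes a 2-state fragment.
  a|c : 6 states
  a|c : 6 states
  (a|c)* : 8 states
  (a|c)·(a|c)* : 13 states
  a|c|b : 8 states
  (a|c|b)* : 10 states
  (a|c)·(a|c)*|(a|c|b)* : 25 states

25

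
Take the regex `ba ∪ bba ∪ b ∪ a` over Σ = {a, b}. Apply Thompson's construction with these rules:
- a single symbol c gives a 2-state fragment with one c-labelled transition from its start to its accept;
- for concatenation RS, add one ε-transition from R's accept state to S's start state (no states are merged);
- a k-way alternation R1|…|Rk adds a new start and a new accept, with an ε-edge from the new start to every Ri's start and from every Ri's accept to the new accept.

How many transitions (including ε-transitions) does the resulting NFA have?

18

By structural recursion:
Each of the 7 symbol leaves contributes 1 transition (1 symbol, 0 ε).
  ba → 3 transitions (2 symbol, 1 ε)
  bba → 5 transitions (3 symbol, 2 ε)
  ba ∪ bba ∪ b ∪ a → 18 transitions (7 symbol, 11 ε)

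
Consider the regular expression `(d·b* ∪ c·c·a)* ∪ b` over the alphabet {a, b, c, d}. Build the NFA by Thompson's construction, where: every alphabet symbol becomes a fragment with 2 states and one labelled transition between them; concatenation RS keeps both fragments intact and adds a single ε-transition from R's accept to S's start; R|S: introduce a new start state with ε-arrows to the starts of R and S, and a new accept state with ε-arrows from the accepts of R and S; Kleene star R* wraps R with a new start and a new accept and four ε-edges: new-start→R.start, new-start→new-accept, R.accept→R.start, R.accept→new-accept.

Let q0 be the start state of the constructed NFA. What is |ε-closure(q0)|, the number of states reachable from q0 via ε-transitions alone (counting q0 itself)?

8

Work bottom-up. For each fragment F, track |ε-closure(F.start)| and whether F's accept lies in that closure (i.e. whether F accepts ε). A single-symbol fragment has closure size 1 and does not accept ε.
  b* : C = 1 (new start) + 1 (body) + 1 (new accept) = 3
  d·b* : C equals the left operand's closure size = 1 (its accept is not ε-reachable, so the closure stops there)
  c·c·a : C equals the left operand's closure size = 1 (its accept is not ε-reachable, so the closure stops there)
  d·b* ∪ c·c·a : C = 1 + 1 + 1 = 3 (the new accept is not ε-reachable since no branch accepts ε)
  (d·b* ∪ c·c·a)* : C = 1 (new start) + 3 (body) + 1 (new accept) = 5
  (d·b* ∪ c·c·a)* ∪ b : new start ε-reaches every alternative's start; at least one alternative accepts ε, so the union's new accept is reached too: C = 1 + 5 + 1 + 1 = 8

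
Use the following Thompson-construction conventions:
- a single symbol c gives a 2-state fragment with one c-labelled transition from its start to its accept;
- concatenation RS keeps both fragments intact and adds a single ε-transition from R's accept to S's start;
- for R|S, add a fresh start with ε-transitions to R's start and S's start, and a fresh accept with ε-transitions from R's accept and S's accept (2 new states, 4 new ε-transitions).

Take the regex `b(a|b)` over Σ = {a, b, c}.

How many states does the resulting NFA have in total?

8

Recursing over subexpressions:
Each of the 3 symbol leaves contributes a 2-state fragment.
  a|b = 6 states
  b(a|b) = 8 states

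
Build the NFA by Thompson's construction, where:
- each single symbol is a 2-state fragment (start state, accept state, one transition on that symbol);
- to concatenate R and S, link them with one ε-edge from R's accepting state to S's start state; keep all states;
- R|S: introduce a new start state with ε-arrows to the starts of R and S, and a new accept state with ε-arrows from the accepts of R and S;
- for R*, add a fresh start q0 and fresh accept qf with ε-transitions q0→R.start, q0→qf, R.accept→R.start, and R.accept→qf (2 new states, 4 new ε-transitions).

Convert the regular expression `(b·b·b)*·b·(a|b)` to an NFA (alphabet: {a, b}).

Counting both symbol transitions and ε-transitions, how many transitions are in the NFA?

Building bottom-up:
Each of the 6 symbol leaves contributes 1 transition (1 symbol, 0 ε).
  b·b·b — 5 transitions (3 symbol, 2 ε)
  (b·b·b)* — 9 transitions (3 symbol, 6 ε)
  a|b — 6 transitions (2 symbol, 4 ε)
  (b·b·b)*·b·(a|b) — 18 transitions (6 symbol, 12 ε)

18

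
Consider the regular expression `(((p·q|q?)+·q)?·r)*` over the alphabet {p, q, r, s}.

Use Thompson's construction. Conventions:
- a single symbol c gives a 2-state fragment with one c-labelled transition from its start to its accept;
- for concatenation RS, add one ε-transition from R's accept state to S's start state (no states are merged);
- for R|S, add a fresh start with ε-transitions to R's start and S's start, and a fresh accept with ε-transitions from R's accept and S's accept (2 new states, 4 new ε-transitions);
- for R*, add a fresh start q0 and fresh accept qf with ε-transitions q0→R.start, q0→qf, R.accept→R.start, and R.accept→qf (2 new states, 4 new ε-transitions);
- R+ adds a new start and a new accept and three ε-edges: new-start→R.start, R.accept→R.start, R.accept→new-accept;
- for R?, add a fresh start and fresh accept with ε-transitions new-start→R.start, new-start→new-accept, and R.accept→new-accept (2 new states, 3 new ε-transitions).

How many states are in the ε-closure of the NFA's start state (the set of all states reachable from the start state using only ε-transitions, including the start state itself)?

14

Let C(F) = |ε-closure(F.start)| within fragment F, and note whether F accepts ε. Symbol fragments have C = 1 and do not accept ε. Then:
  p·q : same as the first factor's closure: C = 1
  q? : C = 1 (new start) + 1 (body) + 1 (new accept, via ε) = 3
  p·q|q? : C = 1 (new start) + (1 + 3) + 1 (new accept, since some branch ε-reaches its own accept) = 6
  (p·q|q?)+ : C = 1 + 6 + 1 (new accept, reached because the body accepts ε) = 8
  (p·q|q?)+·q : C = 8 + 1 = 9 (closure spills across the concat boundary because the left factor accepts ε)
  ((p·q|q?)+·q)? : new start has ε-edges to the inner start and to the new accept, so C = 2 + 9 = 11
  ((p·q|q?)+·q)?·r : the left operand accepts ε, so the closure extends into the next operand (via the concat ε-link); C = 11 + 1 = 12
  (((p·q|q?)+·q)?·r)* : C = 1 (new start) + 12 (body) + 1 (new accept) = 14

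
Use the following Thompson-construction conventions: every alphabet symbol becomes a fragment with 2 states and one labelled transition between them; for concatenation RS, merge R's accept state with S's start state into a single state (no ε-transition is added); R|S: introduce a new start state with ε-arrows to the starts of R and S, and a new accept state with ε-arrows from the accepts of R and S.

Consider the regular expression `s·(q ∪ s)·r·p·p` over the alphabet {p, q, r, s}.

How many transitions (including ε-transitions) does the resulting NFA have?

10

Building bottom-up:
Each of the 6 symbol leaves contributes 1 transition (1 symbol, 0 ε).
  q ∪ s = 6 transitions (2 symbol, 4 ε)
  s·(q ∪ s)·r·p·p = 10 transitions (6 symbol, 4 ε)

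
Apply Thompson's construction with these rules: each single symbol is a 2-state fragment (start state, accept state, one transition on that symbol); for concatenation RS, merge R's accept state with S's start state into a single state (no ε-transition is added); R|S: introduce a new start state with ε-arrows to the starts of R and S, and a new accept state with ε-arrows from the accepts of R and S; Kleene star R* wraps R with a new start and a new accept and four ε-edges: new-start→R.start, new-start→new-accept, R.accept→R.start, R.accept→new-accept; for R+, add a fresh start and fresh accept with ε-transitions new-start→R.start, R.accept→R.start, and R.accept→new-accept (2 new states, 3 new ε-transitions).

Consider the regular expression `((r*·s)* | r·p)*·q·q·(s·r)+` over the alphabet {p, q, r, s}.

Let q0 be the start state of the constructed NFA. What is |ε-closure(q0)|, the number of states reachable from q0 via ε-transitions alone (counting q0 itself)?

Work bottom-up. For each fragment F, track |ε-closure(F.start)| and whether F's accept lies in that closure (i.e. whether F accepts ε). A single-symbol fragment has closure size 1 and does not accept ε.
  r* : C = 1 (new start) + 1 (body) + 1 (new accept) = 3
  r*·s : the left operand accepts ε, so the closure extends into the next operand (the shared merged state is already counted); C = 3 + (1−1) = 3
  (r*·s)* : the star's fresh start ε-reaches both the body's start and the fresh accept: C = 2 + 3 = 5
  r·p : same as the first factor's closure: C = 1
  (r*·s)* | r·p : new start ε-reaches every alternative's start; at least one alternative accepts ε, so the union's new accept is reached too: C = 1 + 5 + 1 + 1 = 8
  ((r*·s)* | r·p)* : C = 1 (new start) + 8 (body) + 1 (new accept) = 10
  s·r : C equals the left operand's closure size = 1 (its accept is not ε-reachable, so the closure stops there)
  (s·r)+ : C = 1 + 1 = 2 (the body doesn't accept ε, so the new accept is not reached)
  ((r*·s)* | r·p)*·q·q·(s·r)+ : the left operand accepts ε, so the closure extends into the next operand (the shared merged state is already counted); C = 10 + (1−1) = 10

10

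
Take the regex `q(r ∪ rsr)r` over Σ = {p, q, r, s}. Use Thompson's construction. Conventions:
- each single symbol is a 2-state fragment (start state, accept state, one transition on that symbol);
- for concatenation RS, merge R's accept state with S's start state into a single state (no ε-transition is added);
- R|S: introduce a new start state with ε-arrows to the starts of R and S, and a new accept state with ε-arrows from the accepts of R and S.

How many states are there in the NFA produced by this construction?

Per subexpression:
Each of the 6 symbol leaves contributes a 2-state fragment.
  rsr = 4 states
  r ∪ rsr = 8 states
  q(r ∪ rsr)r = 10 states

10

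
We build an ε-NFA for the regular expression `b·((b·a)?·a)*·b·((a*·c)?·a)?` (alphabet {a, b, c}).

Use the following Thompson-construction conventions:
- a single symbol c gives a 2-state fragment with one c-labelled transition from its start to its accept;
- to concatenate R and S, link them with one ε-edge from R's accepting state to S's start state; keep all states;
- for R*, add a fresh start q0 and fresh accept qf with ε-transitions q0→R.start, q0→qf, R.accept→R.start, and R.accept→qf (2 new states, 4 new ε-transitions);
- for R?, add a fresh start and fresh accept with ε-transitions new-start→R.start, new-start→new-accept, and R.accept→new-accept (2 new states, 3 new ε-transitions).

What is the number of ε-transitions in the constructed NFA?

24

Building bottom-up:
Each of the 8 symbol leaves contributes 0 ε-transitions.
  b·a = 1 ε-transition
  (b·a)? = 4 ε-transitions
  (b·a)?·a = 5 ε-transitions
  ((b·a)?·a)* = 9 ε-transitions
  a* = 4 ε-transitions
  a*·c = 5 ε-transitions
  (a*·c)? = 8 ε-transitions
  (a*·c)?·a = 9 ε-transitions
  ((a*·c)?·a)? = 12 ε-transitions
  b·((b·a)?·a)*·b·((a*·c)?·a)? = 24 ε-transitions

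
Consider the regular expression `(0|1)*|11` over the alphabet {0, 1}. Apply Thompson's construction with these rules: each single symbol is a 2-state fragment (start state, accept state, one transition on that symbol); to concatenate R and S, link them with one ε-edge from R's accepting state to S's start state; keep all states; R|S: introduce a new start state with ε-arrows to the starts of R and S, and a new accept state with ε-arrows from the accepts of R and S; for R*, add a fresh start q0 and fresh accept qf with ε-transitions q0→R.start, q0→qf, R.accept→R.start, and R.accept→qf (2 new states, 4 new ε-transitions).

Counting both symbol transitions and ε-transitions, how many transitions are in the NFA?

Bottom-up over the parse tree:
Each of the 4 symbol leaves contributes 1 transition (1 symbol, 0 ε).
  0|1 : 6 transitions (2 symbol, 4 ε)
  (0|1)* : 10 transitions (2 symbol, 8 ε)
  11 : 3 transitions (2 symbol, 1 ε)
  (0|1)*|11 : 17 transitions (4 symbol, 13 ε)

17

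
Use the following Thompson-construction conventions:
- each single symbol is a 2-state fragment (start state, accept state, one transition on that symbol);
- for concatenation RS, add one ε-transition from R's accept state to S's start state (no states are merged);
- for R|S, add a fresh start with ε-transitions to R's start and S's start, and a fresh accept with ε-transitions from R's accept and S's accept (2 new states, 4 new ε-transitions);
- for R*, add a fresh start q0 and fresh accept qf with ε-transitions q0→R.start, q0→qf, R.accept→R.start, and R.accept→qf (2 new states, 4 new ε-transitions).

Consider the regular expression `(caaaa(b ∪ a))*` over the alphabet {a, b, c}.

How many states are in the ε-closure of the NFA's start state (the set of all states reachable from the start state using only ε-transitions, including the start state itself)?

Let C(F) = |ε-closure(F.start)| within fragment F, and note whether F accepts ε. Symbol fragments have C = 1 and do not accept ε. Then:
  b ∪ a → new start ε-reaches every alternative's start; none of them accept ε, so the new accept is not reached: |ε-closure| = 1 + 1 + 1 = 3
  caaaa(b ∪ a) → same as the first factor's closure: |ε-closure| = 1
  (caaaa(b ∪ a))* → new start has ε-edges to the inner start and to the new accept, so |ε-closure| = 2 + 1 = 3

3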